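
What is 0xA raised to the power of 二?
Convert 0xA (hexadecimal) → 10 (decimal)
Convert 二 (Chinese numeral) → 2 (decimal)
Compute 10 ^ 2 = 100
100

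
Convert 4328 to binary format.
Convert 4328 (decimal) → 4328 = 4096 + 128 + 64 + 32 + 8 → 0b1000011101000 (binary)
0b1000011101000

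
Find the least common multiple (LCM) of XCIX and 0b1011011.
Convert XCIX (Roman numeral) → 90 + 9 = 99 (decimal)
Convert 0b1011011 (binary) → 64 + 16 + 8 + 2 + 1 = 91 (decimal)
Compute lcm(99, 91) = 9009
9009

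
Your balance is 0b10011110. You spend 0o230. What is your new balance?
Convert 0b10011110 (binary) → 128 + 16 + 8 + 4 + 2 = 158 (decimal)
Convert 0o230 (octal) → 2×64 + 3×8 = 152 (decimal)
Compute 158 - 152 = 6
6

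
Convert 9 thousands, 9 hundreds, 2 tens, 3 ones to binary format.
Convert 9 thousands, 9 hundreds, 2 tens, 3 ones (place-value notation) → 9×1000 + 9×100 + 2×10 + 3 = 9923 (decimal)
Convert 9923 (decimal) → 9923 = 8192 + 1024 + 512 + 128 + 64 + 2 + 1 → 0b10011011000011 (binary)
0b10011011000011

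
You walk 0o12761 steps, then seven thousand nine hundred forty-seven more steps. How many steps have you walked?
Convert 0o12761 (octal) → 1×4096 + 2×512 + 7×64 + 6×8 + 1 = 5617 (decimal)
Convert seven thousand nine hundred forty-seven (English words) → 7×1000 + 9×100 + 47 = 7947 (decimal)
Compute 5617 + 7947 = 13564
13564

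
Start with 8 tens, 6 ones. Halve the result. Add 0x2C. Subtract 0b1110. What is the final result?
Convert 8 tens, 6 ones (place-value notation) → 8×10 + 6 = 86 (decimal)
Start: 86
86 ÷ 2 = 43
Convert 0x2C (hexadecimal) → 2×16 + 12 = 44 (decimal)
43 + 44 = 87
Convert 0b1110 (binary) → 8 + 4 + 2 = 14 (decimal)
87 - 14 = 73
73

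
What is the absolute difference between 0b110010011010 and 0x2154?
Convert 0b110010011010 (binary) → 2048 + 1024 + 128 + 16 + 8 + 2 = 3226 (decimal)
Convert 0x2154 (hexadecimal) → 2×4096 + 1×256 + 5×16 + 4 = 8532 (decimal)
Compute |3226 - 8532| = 5306
5306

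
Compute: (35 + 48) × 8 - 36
Parentheses first: 35 + 48 = 83
Multiply: 83 × 8 = 664
Subtract: 664 - 36 = 628
628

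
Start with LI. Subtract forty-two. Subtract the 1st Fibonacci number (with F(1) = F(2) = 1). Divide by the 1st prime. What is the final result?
Convert LI (Roman numeral) → 50 + 1 = 51 (decimal)
Start: 51
Convert forty-two (English words) → 42 (decimal)
51 - 42 = 9
Convert the 1st Fibonacci number (with F(1) = F(2) = 1) (Fibonacci index) → 1 (decimal)
9 - 1 = 8
Convert the 1st prime (prime index) → 2 (decimal)
8 ÷ 2 = 4
4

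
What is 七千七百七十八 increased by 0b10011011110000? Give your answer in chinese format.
Convert 七千七百七十八 (Chinese numeral) → 7×1000 + 7×100 + 7×10 + 8 = 7778 (decimal)
Convert 0b10011011110000 (binary) → 8192 + 1024 + 512 + 128 + 64 + 32 + 16 = 9968 (decimal)
Compute 7778 + 9968 = 17746
Convert 17746 (decimal) → 17746 = 1×10000 + 7×1000 + 7×100 + 4×10 + 6 → 一万七千七百四十六 (Chinese numeral)
一万七千七百四十六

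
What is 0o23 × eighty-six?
Convert 0o23 (octal) → 2×8 + 3 = 19 (decimal)
Convert eighty-six (English words) → 86 (decimal)
Compute 19 × 86 = 1634
1634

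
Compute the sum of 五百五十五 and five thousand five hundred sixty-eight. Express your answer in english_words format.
Convert 五百五十五 (Chinese numeral) → 5×100 + 5×10 + 5 = 555 (decimal)
Convert five thousand five hundred sixty-eight (English words) → 5×1000 + 5×100 + 68 = 5568 (decimal)
Compute 555 + 5568 = 6123
Convert 6123 (decimal) → 6123 = 6×1000 + 1×100 + 23 → six thousand one hundred twenty-three (English words)
six thousand one hundred twenty-three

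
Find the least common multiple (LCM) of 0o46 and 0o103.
Convert 0o46 (octal) → 4×8 + 6 = 38 (decimal)
Convert 0o103 (octal) → 1×64 + 3 = 67 (decimal)
Compute lcm(38, 67) = 2546
2546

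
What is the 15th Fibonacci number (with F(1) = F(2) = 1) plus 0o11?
The 15th Fibonacci number (with F(1) = F(2) = 1): 1, 1, 2, 3, 5, 8, 13, 21, 34, 55, 89, 144, 233, 377, 610 → 610
Convert 0o11 (octal) → 1×8 + 1 = 9 (decimal)
Compute 610 + 9 = 619
619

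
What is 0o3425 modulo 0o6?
Convert 0o3425 (octal) → 3×512 + 4×64 + 2×8 + 5 = 1813 (decimal)
Convert 0o6 (octal) → 6 (decimal)
Compute 1813 mod 6 = 1
1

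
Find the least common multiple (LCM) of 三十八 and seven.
Convert 三十八 (Chinese numeral) → 3×10 + 8 = 38 (decimal)
Convert seven (English words) → 7 (decimal)
Compute lcm(38, 7) = 266
266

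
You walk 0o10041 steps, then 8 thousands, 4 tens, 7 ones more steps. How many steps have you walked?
Convert 0o10041 (octal) → 1×4096 + 4×8 + 1 = 4129 (decimal)
Convert 8 thousands, 4 tens, 7 ones (place-value notation) → 8×1000 + 4×10 + 7 = 8047 (decimal)
Compute 4129 + 8047 = 12176
12176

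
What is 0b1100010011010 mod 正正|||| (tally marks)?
Convert 0b1100010011010 (binary) → 4096 + 2048 + 128 + 16 + 8 + 2 = 6298 (decimal)
Convert 正正|||| (tally marks) → 5 + 5 + 4 = 14 (decimal)
Compute 6298 mod 14 = 12
12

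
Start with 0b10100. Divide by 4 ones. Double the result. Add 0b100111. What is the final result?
Convert 0b10100 (binary) → 16 + 4 = 20 (decimal)
Start: 20
Convert 4 ones (place-value notation) → 4 (decimal)
20 ÷ 4 = 5
5 × 2 = 10
Convert 0b100111 (binary) → 32 + 4 + 2 + 1 = 39 (decimal)
10 + 39 = 49
49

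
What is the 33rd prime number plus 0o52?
The 33rd prime number = 137
Convert 0o52 (octal) → 5×8 + 2 = 42 (decimal)
Compute 137 + 42 = 179
179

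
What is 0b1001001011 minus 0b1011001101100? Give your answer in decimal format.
Convert 0b1001001011 (binary) → 512 + 64 + 8 + 2 + 1 = 587 (decimal)
Convert 0b1011001101100 (binary) → 4096 + 1024 + 512 + 64 + 32 + 8 + 4 = 5740 (decimal)
Compute 587 - 5740 = -5153
-5153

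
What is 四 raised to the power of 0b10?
Convert 四 (Chinese numeral) → 4 (decimal)
Convert 0b10 (binary) → 2 (decimal)
Compute 4 ^ 2 = 16
16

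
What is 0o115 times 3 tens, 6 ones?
Convert 0o115 (octal) → 1×64 + 1×8 + 5 = 77 (decimal)
Convert 3 tens, 6 ones (place-value notation) → 3×10 + 6 = 36 (decimal)
Compute 77 × 36 = 2772
2772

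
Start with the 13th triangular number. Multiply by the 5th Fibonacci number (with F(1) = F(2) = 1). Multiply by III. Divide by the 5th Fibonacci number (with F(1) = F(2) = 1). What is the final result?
Convert the 13th triangular number (triangular index) → 13×14/2 = 91 (decimal)
Start: 91
Convert the 5th Fibonacci number (with F(1) = F(2) = 1) (Fibonacci index) → 1, 1, 2, 3, 5 → 5 (decimal)
91 × 5 = 455
Convert III (Roman numeral) → 1 + 1 + 1 = 3 (decimal)
455 × 3 = 1365
Convert the 5th Fibonacci number (with F(1) = F(2) = 1) (Fibonacci index) → 1, 1, 2, 3, 5 → 5 (decimal)
1365 ÷ 5 = 273
273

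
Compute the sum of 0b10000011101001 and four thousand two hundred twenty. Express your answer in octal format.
Convert 0b10000011101001 (binary) → 8192 + 128 + 64 + 32 + 8 + 1 = 8425 (decimal)
Convert four thousand two hundred twenty (English words) → 4×1000 + 2×100 + 20 = 4220 (decimal)
Compute 8425 + 4220 = 12645
Convert 12645 (decimal) → 12645 = 3×4096 + 5×64 + 4×8 + 5 → 0o30545 (octal)
0o30545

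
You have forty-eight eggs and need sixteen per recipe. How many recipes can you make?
Convert forty-eight (English words) → 48 (decimal)
Convert sixteen (English words) → 16 (decimal)
Compute 48 ÷ 16 = 3
3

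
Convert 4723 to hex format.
Convert 4723 (decimal) → 4723 = 1×4096 + 2×256 + 7×16 + 3 → 0x1273 (hexadecimal)
0x1273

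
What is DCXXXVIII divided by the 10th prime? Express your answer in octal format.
Convert DCXXXVIII (Roman numeral) → 500 + 100 + 10 + 10 + 10 + 5 + 1 + 1 + 1 = 638 (decimal)
Convert the 10th prime (prime index) → 29 (decimal)
Compute 638 ÷ 29 = 22
Convert 22 (decimal) → 22 = 2×8 + 6 → 0o26 (octal)
0o26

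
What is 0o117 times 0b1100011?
Convert 0o117 (octal) → 1×64 + 1×8 + 7 = 79 (decimal)
Convert 0b1100011 (binary) → 64 + 32 + 2 + 1 = 99 (decimal)
Compute 79 × 99 = 7821
7821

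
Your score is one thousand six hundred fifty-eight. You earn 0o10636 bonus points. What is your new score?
Convert one thousand six hundred fifty-eight (English words) → 1×1000 + 6×100 + 58 = 1658 (decimal)
Convert 0o10636 (octal) → 1×4096 + 6×64 + 3×8 + 6 = 4510 (decimal)
Compute 1658 + 4510 = 6168
6168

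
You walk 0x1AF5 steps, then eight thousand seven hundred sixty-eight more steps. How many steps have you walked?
Convert 0x1AF5 (hexadecimal) → 1×4096 + 10×256 + 15×16 + 5 = 6901 (decimal)
Convert eight thousand seven hundred sixty-eight (English words) → 8×1000 + 7×100 + 68 = 8768 (decimal)
Compute 6901 + 8768 = 15669
15669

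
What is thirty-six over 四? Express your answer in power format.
Convert thirty-six (English words) → 36 (decimal)
Convert 四 (Chinese numeral) → 4 (decimal)
Compute 36 ÷ 4 = 9
Convert 9 (decimal) → 3^2 (power)
3^2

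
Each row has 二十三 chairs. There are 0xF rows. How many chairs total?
Convert 二十三 (Chinese numeral) → 2×10 + 3 = 23 (decimal)
Convert 0xF (hexadecimal) → 15 (decimal)
Compute 23 × 15 = 345
345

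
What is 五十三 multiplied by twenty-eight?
Convert 五十三 (Chinese numeral) → 5×10 + 3 = 53 (decimal)
Convert twenty-eight (English words) → 28 (decimal)
Compute 53 × 28 = 1484
1484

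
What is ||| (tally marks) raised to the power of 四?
Convert ||| (tally marks) → 3 (decimal)
Convert 四 (Chinese numeral) → 4 (decimal)
Compute 3 ^ 4 = 81
81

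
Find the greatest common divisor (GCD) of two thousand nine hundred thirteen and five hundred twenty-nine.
Convert two thousand nine hundred thirteen (English words) → 2×1000 + 9×100 + 13 = 2913 (decimal)
Convert five hundred twenty-nine (English words) → 5×100 + 29 = 529 (decimal)
Compute gcd(2913, 529) = 1
1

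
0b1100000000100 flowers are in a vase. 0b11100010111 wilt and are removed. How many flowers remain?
Convert 0b1100000000100 (binary) → 4096 + 2048 + 4 = 6148 (decimal)
Convert 0b11100010111 (binary) → 1024 + 512 + 256 + 16 + 4 + 2 + 1 = 1815 (decimal)
Compute 6148 - 1815 = 4333
4333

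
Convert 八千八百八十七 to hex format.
Convert 八千八百八十七 (Chinese numeral) → 8×1000 + 8×100 + 8×10 + 7 = 8887 (decimal)
Convert 8887 (decimal) → 8887 = 2×4096 + 2×256 + 11×16 + 7 → 0x22B7 (hexadecimal)
0x22B7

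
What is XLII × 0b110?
Convert XLII (Roman numeral) → 40 + 1 + 1 = 42 (decimal)
Convert 0b110 (binary) → 4 + 2 = 6 (decimal)
Compute 42 × 6 = 252
252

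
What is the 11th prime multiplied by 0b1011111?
Convert the 11th prime (prime index) → 31 (decimal)
Convert 0b1011111 (binary) → 64 + 16 + 8 + 4 + 2 + 1 = 95 (decimal)
Compute 31 × 95 = 2945
2945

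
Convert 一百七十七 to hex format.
Convert 一百七十七 (Chinese numeral) → 1×100 + 7×10 + 7 = 177 (decimal)
Convert 177 (decimal) → 177 = 11×16 + 1 → 0xB1 (hexadecimal)
0xB1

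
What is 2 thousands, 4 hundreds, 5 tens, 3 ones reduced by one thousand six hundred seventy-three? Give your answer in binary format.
Convert 2 thousands, 4 hundreds, 5 tens, 3 ones (place-value notation) → 2×1000 + 4×100 + 5×10 + 3 = 2453 (decimal)
Convert one thousand six hundred seventy-three (English words) → 1×1000 + 6×100 + 73 = 1673 (decimal)
Compute 2453 - 1673 = 780
Convert 780 (decimal) → 780 = 512 + 256 + 8 + 4 → 0b1100001100 (binary)
0b1100001100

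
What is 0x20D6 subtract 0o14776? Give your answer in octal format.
Convert 0x20D6 (hexadecimal) → 2×4096 + 13×16 + 6 = 8406 (decimal)
Convert 0o14776 (octal) → 1×4096 + 4×512 + 7×64 + 7×8 + 6 = 6654 (decimal)
Compute 8406 - 6654 = 1752
Convert 1752 (decimal) → 1752 = 3×512 + 3×64 + 3×8 → 0o3330 (octal)
0o3330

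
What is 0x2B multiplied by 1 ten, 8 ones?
Convert 0x2B (hexadecimal) → 2×16 + 11 = 43 (decimal)
Convert 1 ten, 8 ones (place-value notation) → 1×10 + 8 = 18 (decimal)
Compute 43 × 18 = 774
774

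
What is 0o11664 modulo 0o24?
Convert 0o11664 (octal) → 1×4096 + 1×512 + 6×64 + 6×8 + 4 = 5044 (decimal)
Convert 0o24 (octal) → 2×8 + 4 = 20 (decimal)
Compute 5044 mod 20 = 4
4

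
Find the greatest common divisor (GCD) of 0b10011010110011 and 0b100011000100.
Convert 0b10011010110011 (binary) → 8192 + 1024 + 512 + 128 + 32 + 16 + 2 + 1 = 9907 (decimal)
Convert 0b100011000100 (binary) → 2048 + 128 + 64 + 4 = 2244 (decimal)
Compute gcd(9907, 2244) = 1
1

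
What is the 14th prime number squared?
The 14th prime number = 43
Compute 43² = 43 × 43 = 1849
1849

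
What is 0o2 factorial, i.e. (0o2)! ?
Convert 0o2 (octal) → 2 (decimal)
Compute 2! = 2
2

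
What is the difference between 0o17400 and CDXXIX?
Convert 0o17400 (octal) → 1×4096 + 7×512 + 4×64 = 7936 (decimal)
Convert CDXXIX (Roman numeral) → 400 + 10 + 10 + 9 = 429 (decimal)
Difference: |7936 - 429| = 7507
7507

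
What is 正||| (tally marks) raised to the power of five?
Convert 正||| (tally marks) → 5 + 3 = 8 (decimal)
Convert five (English words) → 5 (decimal)
Compute 8 ^ 5 = 32768
32768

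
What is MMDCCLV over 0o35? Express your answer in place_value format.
Convert MMDCCLV (Roman numeral) → 1000 + 1000 + 500 + 100 + 100 + 50 + 5 = 2755 (decimal)
Convert 0o35 (octal) → 3×8 + 5 = 29 (decimal)
Compute 2755 ÷ 29 = 95
Convert 95 (decimal) → 95 = 9×10 + 5 → 9 tens, 5 ones (place-value notation)
9 tens, 5 ones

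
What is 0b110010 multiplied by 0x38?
Convert 0b110010 (binary) → 32 + 16 + 2 = 50 (decimal)
Convert 0x38 (hexadecimal) → 3×16 + 8 = 56 (decimal)
Compute 50 × 56 = 2800
2800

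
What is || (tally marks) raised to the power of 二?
Convert || (tally marks) → 2 (decimal)
Convert 二 (Chinese numeral) → 2 (decimal)
Compute 2 ^ 2 = 4
4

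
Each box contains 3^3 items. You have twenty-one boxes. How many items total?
Convert 3^3 (power) → 27 (decimal)
Convert twenty-one (English words) → 21 (decimal)
Compute 27 × 21 = 567
567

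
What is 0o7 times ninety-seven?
Convert 0o7 (octal) → 7 (decimal)
Convert ninety-seven (English words) → 97 (decimal)
Compute 7 × 97 = 679
679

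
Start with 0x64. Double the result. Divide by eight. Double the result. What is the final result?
Convert 0x64 (hexadecimal) → 6×16 + 4 = 100 (decimal)
Start: 100
100 × 2 = 200
Convert eight (English words) → 8 (decimal)
200 ÷ 8 = 25
25 × 2 = 50
50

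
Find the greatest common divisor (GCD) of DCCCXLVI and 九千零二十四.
Convert DCCCXLVI (Roman numeral) → 500 + 100 + 100 + 100 + 40 + 5 + 1 = 846 (decimal)
Convert 九千零二十四 (Chinese numeral) → 9×1000 + 2×10 + 4 = 9024 (decimal)
Compute gcd(846, 9024) = 282
282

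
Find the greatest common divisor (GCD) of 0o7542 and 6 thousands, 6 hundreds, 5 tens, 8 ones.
Convert 0o7542 (octal) → 7×512 + 5×64 + 4×8 + 2 = 3938 (decimal)
Convert 6 thousands, 6 hundreds, 5 tens, 8 ones (place-value notation) → 6×1000 + 6×100 + 5×10 + 8 = 6658 (decimal)
Compute gcd(3938, 6658) = 2
2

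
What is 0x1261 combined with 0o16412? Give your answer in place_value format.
Convert 0x1261 (hexadecimal) → 1×4096 + 2×256 + 6×16 + 1 = 4705 (decimal)
Convert 0o16412 (octal) → 1×4096 + 6×512 + 4×64 + 1×8 + 2 = 7434 (decimal)
Compute 4705 + 7434 = 12139
Convert 12139 (decimal) → 12139 = 12×1000 + 1×100 + 3×10 + 9 → 12 thousands, 1 hundred, 3 tens, 9 ones (place-value notation)
12 thousands, 1 hundred, 3 tens, 9 ones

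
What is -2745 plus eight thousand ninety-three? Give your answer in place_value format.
Convert eight thousand ninety-three (English words) → 8×1000 + 93 = 8093 (decimal)
Compute -2745 + 8093 = 5348
Convert 5348 (decimal) → 5348 = 5×1000 + 3×100 + 4×10 + 8 → 5 thousands, 3 hundreds, 4 tens, 8 ones (place-value notation)
5 thousands, 3 hundreds, 4 tens, 8 ones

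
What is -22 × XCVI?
Convert XCVI (Roman numeral) → 90 + 5 + 1 = 96 (decimal)
Compute -22 × 96 = -2112
-2112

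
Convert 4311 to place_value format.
Convert 4311 (decimal) → 4311 = 4×1000 + 3×100 + 1×10 + 1 → 4 thousands, 3 hundreds, 1 ten, 1 one (place-value notation)
4 thousands, 3 hundreds, 1 ten, 1 one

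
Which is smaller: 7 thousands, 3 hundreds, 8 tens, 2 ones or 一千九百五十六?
Convert 7 thousands, 3 hundreds, 8 tens, 2 ones (place-value notation) → 7×1000 + 3×100 + 8×10 + 2 = 7382 (decimal)
Convert 一千九百五十六 (Chinese numeral) → 1×1000 + 9×100 + 5×10 + 6 = 1956 (decimal)
Compare 7382 vs 1956: smaller = 1956
1956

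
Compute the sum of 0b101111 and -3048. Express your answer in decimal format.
Convert 0b101111 (binary) → 32 + 8 + 4 + 2 + 1 = 47 (decimal)
Compute 47 + -3048 = -3001
-3001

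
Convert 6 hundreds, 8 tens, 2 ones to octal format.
Convert 6 hundreds, 8 tens, 2 ones (place-value notation) → 6×100 + 8×10 + 2 = 682 (decimal)
Convert 682 (decimal) → 682 = 1×512 + 2×64 + 5×8 + 2 → 0o1252 (octal)
0o1252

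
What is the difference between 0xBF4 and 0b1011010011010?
Convert 0xBF4 (hexadecimal) → 11×256 + 15×16 + 4 = 3060 (decimal)
Convert 0b1011010011010 (binary) → 4096 + 1024 + 512 + 128 + 16 + 8 + 2 = 5786 (decimal)
Difference: |3060 - 5786| = 2726
2726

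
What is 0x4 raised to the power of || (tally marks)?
Convert 0x4 (hexadecimal) → 4 (decimal)
Convert || (tally marks) → 2 (decimal)
Compute 4 ^ 2 = 16
16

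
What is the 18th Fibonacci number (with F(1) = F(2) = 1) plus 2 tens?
The 18th Fibonacci number (with F(1) = F(2) = 1) = 2584
Convert 2 tens (place-value notation) → 2×10 = 20 (decimal)
Compute 2584 + 20 = 2604
2604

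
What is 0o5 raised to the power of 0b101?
Convert 0o5 (octal) → 5 (decimal)
Convert 0b101 (binary) → 4 + 1 = 5 (decimal)
Compute 5 ^ 5 = 3125
3125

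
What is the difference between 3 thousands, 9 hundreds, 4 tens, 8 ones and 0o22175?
Convert 3 thousands, 9 hundreds, 4 tens, 8 ones (place-value notation) → 3×1000 + 9×100 + 4×10 + 8 = 3948 (decimal)
Convert 0o22175 (octal) → 2×4096 + 2×512 + 1×64 + 7×8 + 5 = 9341 (decimal)
Difference: |3948 - 9341| = 5393
5393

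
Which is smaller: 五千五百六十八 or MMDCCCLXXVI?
Convert 五千五百六十八 (Chinese numeral) → 5×1000 + 5×100 + 6×10 + 8 = 5568 (decimal)
Convert MMDCCCLXXVI (Roman numeral) → 1000 + 1000 + 500 + 100 + 100 + 100 + 50 + 10 + 10 + 5 + 1 = 2876 (decimal)
Compare 5568 vs 2876: smaller = 2876
2876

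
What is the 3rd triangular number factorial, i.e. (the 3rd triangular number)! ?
Convert the 3rd triangular number (triangular index) → 3×4/2 = 6 (decimal)
Compute 6! = 720
720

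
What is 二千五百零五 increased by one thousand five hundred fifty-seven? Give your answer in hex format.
Convert 二千五百零五 (Chinese numeral) → 2×1000 + 5×100 + 5 = 2505 (decimal)
Convert one thousand five hundred fifty-seven (English words) → 1×1000 + 5×100 + 57 = 1557 (decimal)
Compute 2505 + 1557 = 4062
Convert 4062 (decimal) → 4062 = 15×256 + 13×16 + 14 → 0xFDE (hexadecimal)
0xFDE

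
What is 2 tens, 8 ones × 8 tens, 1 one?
Convert 2 tens, 8 ones (place-value notation) → 2×10 + 8 = 28 (decimal)
Convert 8 tens, 1 one (place-value notation) → 8×10 + 1 = 81 (decimal)
Compute 28 × 81 = 2268
2268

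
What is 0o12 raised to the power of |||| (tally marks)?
Convert 0o12 (octal) → 1×8 + 2 = 10 (decimal)
Convert |||| (tally marks) → 4 (decimal)
Compute 10 ^ 4 = 10000
10000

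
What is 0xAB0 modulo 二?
Convert 0xAB0 (hexadecimal) → 10×256 + 11×16 = 2736 (decimal)
Convert 二 (Chinese numeral) → 2 (decimal)
Compute 2736 mod 2 = 0
0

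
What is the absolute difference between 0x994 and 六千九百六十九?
Convert 0x994 (hexadecimal) → 9×256 + 9×16 + 4 = 2452 (decimal)
Convert 六千九百六十九 (Chinese numeral) → 6×1000 + 9×100 + 6×10 + 9 = 6969 (decimal)
Compute |2452 - 6969| = 4517
4517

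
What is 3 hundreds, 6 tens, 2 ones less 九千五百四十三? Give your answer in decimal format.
Convert 3 hundreds, 6 tens, 2 ones (place-value notation) → 3×100 + 6×10 + 2 = 362 (decimal)
Convert 九千五百四十三 (Chinese numeral) → 9×1000 + 5×100 + 4×10 + 3 = 9543 (decimal)
Compute 362 - 9543 = -9181
-9181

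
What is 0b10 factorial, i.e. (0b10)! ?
Convert 0b10 (binary) → 2 (decimal)
Compute 2! = 2
2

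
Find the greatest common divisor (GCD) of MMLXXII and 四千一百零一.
Convert MMLXXII (Roman numeral) → 1000 + 1000 + 50 + 10 + 10 + 1 + 1 = 2072 (decimal)
Convert 四千一百零一 (Chinese numeral) → 4×1000 + 1×100 + 1 = 4101 (decimal)
Compute gcd(2072, 4101) = 1
1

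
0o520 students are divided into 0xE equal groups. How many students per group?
Convert 0o520 (octal) → 5×64 + 2×8 = 336 (decimal)
Convert 0xE (hexadecimal) → 14 (decimal)
Compute 336 ÷ 14 = 24
24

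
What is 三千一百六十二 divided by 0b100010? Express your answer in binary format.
Convert 三千一百六十二 (Chinese numeral) → 3×1000 + 1×100 + 6×10 + 2 = 3162 (decimal)
Convert 0b100010 (binary) → 32 + 2 = 34 (decimal)
Compute 3162 ÷ 34 = 93
Convert 93 (decimal) → 93 = 64 + 16 + 8 + 4 + 1 → 0b1011101 (binary)
0b1011101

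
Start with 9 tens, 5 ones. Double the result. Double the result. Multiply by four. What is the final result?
Convert 9 tens, 5 ones (place-value notation) → 9×10 + 5 = 95 (decimal)
Start: 95
95 × 2 = 190
190 × 2 = 380
Convert four (English words) → 4 (decimal)
380 × 4 = 1520
1520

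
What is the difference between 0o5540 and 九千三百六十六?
Convert 0o5540 (octal) → 5×512 + 5×64 + 4×8 = 2912 (decimal)
Convert 九千三百六十六 (Chinese numeral) → 9×1000 + 3×100 + 6×10 + 6 = 9366 (decimal)
Difference: |2912 - 9366| = 6454
6454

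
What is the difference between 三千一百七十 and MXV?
Convert 三千一百七十 (Chinese numeral) → 3×1000 + 1×100 + 7×10 = 3170 (decimal)
Convert MXV (Roman numeral) → 1000 + 10 + 5 = 1015 (decimal)
Difference: |3170 - 1015| = 2155
2155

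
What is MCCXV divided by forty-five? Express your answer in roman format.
Convert MCCXV (Roman numeral) → 1000 + 100 + 100 + 10 + 5 = 1215 (decimal)
Convert forty-five (English words) → 45 (decimal)
Compute 1215 ÷ 45 = 27
Convert 27 (decimal) → 27 = 10 + 10 + 5 + 1 + 1 → XXVII (Roman numeral)
XXVII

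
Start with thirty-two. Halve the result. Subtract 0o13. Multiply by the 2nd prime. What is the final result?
Convert thirty-two (English words) → 32 (decimal)
Start: 32
32 ÷ 2 = 16
Convert 0o13 (octal) → 1×8 + 3 = 11 (decimal)
16 - 11 = 5
Convert the 2nd prime (prime index) → 3 (decimal)
5 × 3 = 15
15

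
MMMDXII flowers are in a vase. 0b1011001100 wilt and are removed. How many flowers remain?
Convert MMMDXII (Roman numeral) → 1000 + 1000 + 1000 + 500 + 10 + 1 + 1 = 3512 (decimal)
Convert 0b1011001100 (binary) → 512 + 128 + 64 + 8 + 4 = 716 (decimal)
Compute 3512 - 716 = 2796
2796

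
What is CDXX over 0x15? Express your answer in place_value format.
Convert CDXX (Roman numeral) → 400 + 10 + 10 = 420 (decimal)
Convert 0x15 (hexadecimal) → 1×16 + 5 = 21 (decimal)
Compute 420 ÷ 21 = 20
Convert 20 (decimal) → 20 = 2×10 → 2 tens (place-value notation)
2 tens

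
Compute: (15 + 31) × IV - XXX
Convert IV (Roman numeral) → 4 (decimal)
Convert XXX (Roman numeral) → 10 + 10 + 10 = 30 (decimal)
Expression in decimal: (15 + 31) × 4 - 30
Parentheses first: 15 + 31 = 46
Multiply: 46 × 4 = 184
Subtract: 184 - 30 = 154
154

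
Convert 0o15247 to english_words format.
Convert 0o15247 (octal) → 1×4096 + 5×512 + 2×64 + 4×8 + 7 = 6823 (decimal)
Convert 6823 (decimal) → 6823 = 6×1000 + 8×100 + 23 → six thousand eight hundred twenty-three (English words)
six thousand eight hundred twenty-three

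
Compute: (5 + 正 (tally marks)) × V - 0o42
Convert 正 (tally marks) → 5 (decimal)
Convert V (Roman numeral) → 5 (decimal)
Convert 0o42 (octal) → 4×8 + 2 = 34 (decimal)
Expression in decimal: (5 + 5) × 5 - 34
Parentheses first: 5 + 5 = 10
Multiply: 10 × 5 = 50
Subtract: 50 - 34 = 16
16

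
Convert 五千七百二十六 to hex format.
Convert 五千七百二十六 (Chinese numeral) → 5×1000 + 7×100 + 2×10 + 6 = 5726 (decimal)
Convert 5726 (decimal) → 5726 = 1×4096 + 6×256 + 5×16 + 14 → 0x165E (hexadecimal)
0x165E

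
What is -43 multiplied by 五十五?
Convert 五十五 (Chinese numeral) → 5×10 + 5 = 55 (decimal)
Compute -43 × 55 = -2365
-2365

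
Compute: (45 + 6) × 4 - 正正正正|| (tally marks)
Convert 正正正正|| (tally marks) → 5 + 5 + 5 + 5 + 2 = 22 (decimal)
Expression in decimal: (45 + 6) × 4 - 22
Parentheses first: 45 + 6 = 51
Multiply: 51 × 4 = 204
Subtract: 204 - 22 = 182
182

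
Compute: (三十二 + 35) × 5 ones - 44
Convert 三十二 (Chinese numeral) → 3×10 + 2 = 32 (decimal)
Convert 5 ones (place-value notation) → 5 (decimal)
Expression in decimal: (32 + 35) × 5 - 44
Parentheses first: 32 + 35 = 67
Multiply: 67 × 5 = 335
Subtract: 335 - 44 = 291
291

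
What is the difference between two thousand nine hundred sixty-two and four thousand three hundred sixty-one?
Convert two thousand nine hundred sixty-two (English words) → 2×1000 + 9×100 + 62 = 2962 (decimal)
Convert four thousand three hundred sixty-one (English words) → 4×1000 + 3×100 + 61 = 4361 (decimal)
Difference: |2962 - 4361| = 1399
1399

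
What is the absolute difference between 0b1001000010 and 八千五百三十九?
Convert 0b1001000010 (binary) → 512 + 64 + 2 = 578 (decimal)
Convert 八千五百三十九 (Chinese numeral) → 8×1000 + 5×100 + 3×10 + 9 = 8539 (decimal)
Compute |578 - 8539| = 7961
7961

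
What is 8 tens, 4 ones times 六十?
Convert 8 tens, 4 ones (place-value notation) → 8×10 + 4 = 84 (decimal)
Convert 六十 (Chinese numeral) → 6×10 = 60 (decimal)
Compute 84 × 60 = 5040
5040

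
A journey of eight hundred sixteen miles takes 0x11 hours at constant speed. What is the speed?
Convert eight hundred sixteen (English words) → 8×100 + 16 = 816 (decimal)
Convert 0x11 (hexadecimal) → 1×16 + 1 = 17 (decimal)
Compute 816 ÷ 17 = 48
48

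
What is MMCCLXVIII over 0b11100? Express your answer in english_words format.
Convert MMCCLXVIII (Roman numeral) → 1000 + 1000 + 100 + 100 + 50 + 10 + 5 + 1 + 1 + 1 = 2268 (decimal)
Convert 0b11100 (binary) → 16 + 8 + 4 = 28 (decimal)
Compute 2268 ÷ 28 = 81
Convert 81 (decimal) → eighty-one (English words)
eighty-one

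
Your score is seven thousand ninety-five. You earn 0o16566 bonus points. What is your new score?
Convert seven thousand ninety-five (English words) → 7×1000 + 95 = 7095 (decimal)
Convert 0o16566 (octal) → 1×4096 + 6×512 + 5×64 + 6×8 + 6 = 7542 (decimal)
Compute 7095 + 7542 = 14637
14637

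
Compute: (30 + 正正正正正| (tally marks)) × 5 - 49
Convert 正正正正正| (tally marks) → 5 + 5 + 5 + 5 + 5 + 1 = 26 (decimal)
Expression in decimal: (30 + 26) × 5 - 49
Parentheses first: 30 + 26 = 56
Multiply: 56 × 5 = 280
Subtract: 280 - 49 = 231
231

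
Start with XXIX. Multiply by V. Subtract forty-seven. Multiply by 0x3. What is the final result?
Convert XXIX (Roman numeral) → 10 + 10 + 9 = 29 (decimal)
Start: 29
Convert V (Roman numeral) → 5 (decimal)
29 × 5 = 145
Convert forty-seven (English words) → 47 (decimal)
145 - 47 = 98
Convert 0x3 (hexadecimal) → 3 (decimal)
98 × 3 = 294
294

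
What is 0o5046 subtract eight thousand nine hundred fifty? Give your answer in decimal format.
Convert 0o5046 (octal) → 5×512 + 4×8 + 6 = 2598 (decimal)
Convert eight thousand nine hundred fifty (English words) → 8×1000 + 9×100 + 50 = 8950 (decimal)
Compute 2598 - 8950 = -6352
-6352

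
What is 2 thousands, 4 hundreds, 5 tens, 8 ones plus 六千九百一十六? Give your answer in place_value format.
Convert 2 thousands, 4 hundreds, 5 tens, 8 ones (place-value notation) → 2×1000 + 4×100 + 5×10 + 8 = 2458 (decimal)
Convert 六千九百一十六 (Chinese numeral) → 6×1000 + 9×100 + 1×10 + 6 = 6916 (decimal)
Compute 2458 + 6916 = 9374
Convert 9374 (decimal) → 9374 = 9×1000 + 3×100 + 7×10 + 4 → 9 thousands, 3 hundreds, 7 tens, 4 ones (place-value notation)
9 thousands, 3 hundreds, 7 tens, 4 ones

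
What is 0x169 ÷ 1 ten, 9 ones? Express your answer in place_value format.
Convert 0x169 (hexadecimal) → 1×256 + 6×16 + 9 = 361 (decimal)
Convert 1 ten, 9 ones (place-value notation) → 1×10 + 9 = 19 (decimal)
Compute 361 ÷ 19 = 19
Convert 19 (decimal) → 19 = 1×10 + 9 → 1 ten, 9 ones (place-value notation)
1 ten, 9 ones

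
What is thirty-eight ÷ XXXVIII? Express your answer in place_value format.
Convert thirty-eight (English words) → 38 (decimal)
Convert XXXVIII (Roman numeral) → 10 + 10 + 10 + 5 + 1 + 1 + 1 = 38 (decimal)
Compute 38 ÷ 38 = 1
Convert 1 (decimal) → 1 one (place-value notation)
1 one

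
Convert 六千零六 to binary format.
Convert 六千零六 (Chinese numeral) → 6×1000 + 6 = 6006 (decimal)
Convert 6006 (decimal) → 6006 = 4096 + 1024 + 512 + 256 + 64 + 32 + 16 + 4 + 2 → 0b1011101110110 (binary)
0b1011101110110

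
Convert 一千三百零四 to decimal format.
Convert 一千三百零四 (Chinese numeral) → 1×1000 + 3×100 + 4 = 1304 (decimal)
1304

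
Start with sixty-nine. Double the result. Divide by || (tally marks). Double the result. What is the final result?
Convert sixty-nine (English words) → 69 (decimal)
Start: 69
69 × 2 = 138
Convert || (tally marks) → 2 (decimal)
138 ÷ 2 = 69
69 × 2 = 138
138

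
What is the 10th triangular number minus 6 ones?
The 10th triangular number = 10×11/2 = 55
Convert 6 ones (place-value notation) → 6 (decimal)
Compute 55 - 6 = 49
49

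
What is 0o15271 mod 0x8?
Convert 0o15271 (octal) → 1×4096 + 5×512 + 2×64 + 7×8 + 1 = 6841 (decimal)
Convert 0x8 (hexadecimal) → 8 (decimal)
Compute 6841 mod 8 = 1
1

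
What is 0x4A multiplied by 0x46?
Convert 0x4A (hexadecimal) → 4×16 + 10 = 74 (decimal)
Convert 0x46 (hexadecimal) → 4×16 + 6 = 70 (decimal)
Compute 74 × 70 = 5180
5180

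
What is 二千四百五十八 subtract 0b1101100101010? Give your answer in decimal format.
Convert 二千四百五十八 (Chinese numeral) → 2×1000 + 4×100 + 5×10 + 8 = 2458 (decimal)
Convert 0b1101100101010 (binary) → 4096 + 2048 + 512 + 256 + 32 + 8 + 2 = 6954 (decimal)
Compute 2458 - 6954 = -4496
-4496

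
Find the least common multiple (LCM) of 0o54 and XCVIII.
Convert 0o54 (octal) → 5×8 + 4 = 44 (decimal)
Convert XCVIII (Roman numeral) → 90 + 5 + 1 + 1 + 1 = 98 (decimal)
Compute lcm(44, 98) = 2156
2156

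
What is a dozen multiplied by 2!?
Convert a dozen (colloquial) → 12 (decimal)
Convert 2! (factorial) → 2 (decimal)
Compute 12 × 2 = 24
24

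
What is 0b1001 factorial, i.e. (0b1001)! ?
Convert 0b1001 (binary) → 8 + 1 = 9 (decimal)
Compute 9! = 362880
362880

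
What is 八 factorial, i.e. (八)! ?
Convert 八 (Chinese numeral) → 8 (decimal)
Compute 8! = 40320
40320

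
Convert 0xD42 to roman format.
Convert 0xD42 (hexadecimal) → 13×256 + 4×16 + 2 = 3394 (decimal)
Convert 3394 (decimal) → 3394 = 1000 + 1000 + 1000 + 100 + 100 + 100 + 90 + 4 → MMMCCCXCIV (Roman numeral)
MMMCCCXCIV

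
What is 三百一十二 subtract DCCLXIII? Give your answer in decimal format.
Convert 三百一十二 (Chinese numeral) → 3×100 + 1×10 + 2 = 312 (decimal)
Convert DCCLXIII (Roman numeral) → 500 + 100 + 100 + 50 + 10 + 1 + 1 + 1 = 763 (decimal)
Compute 312 - 763 = -451
-451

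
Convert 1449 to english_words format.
Convert 1449 (decimal) → 1449 = 1×1000 + 4×100 + 49 → one thousand four hundred forty-nine (English words)
one thousand four hundred forty-nine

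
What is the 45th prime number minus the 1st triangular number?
The 45th prime number = 197
Convert the 1st triangular number (triangular index) → 1×2/2 = 1 (decimal)
Compute 197 - 1 = 196
196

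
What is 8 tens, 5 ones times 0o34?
Convert 8 tens, 5 ones (place-value notation) → 8×10 + 5 = 85 (decimal)
Convert 0o34 (octal) → 3×8 + 4 = 28 (decimal)
Compute 85 × 28 = 2380
2380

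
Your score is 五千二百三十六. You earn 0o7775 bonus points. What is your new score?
Convert 五千二百三十六 (Chinese numeral) → 5×1000 + 2×100 + 3×10 + 6 = 5236 (decimal)
Convert 0o7775 (octal) → 7×512 + 7×64 + 7×8 + 5 = 4093 (decimal)
Compute 5236 + 4093 = 9329
9329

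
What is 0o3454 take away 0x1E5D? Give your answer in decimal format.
Convert 0o3454 (octal) → 3×512 + 4×64 + 5×8 + 4 = 1836 (decimal)
Convert 0x1E5D (hexadecimal) → 1×4096 + 14×256 + 5×16 + 13 = 7773 (decimal)
Compute 1836 - 7773 = -5937
-5937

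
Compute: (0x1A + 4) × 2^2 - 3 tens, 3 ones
Convert 0x1A (hexadecimal) → 1×16 + 10 = 26 (decimal)
Convert 2^2 (power) → 4 (decimal)
Convert 3 tens, 3 ones (place-value notation) → 3×10 + 3 = 33 (decimal)
Expression in decimal: (26 + 4) × 4 - 33
Parentheses first: 26 + 4 = 30
Multiply: 30 × 4 = 120
Subtract: 120 - 33 = 87
87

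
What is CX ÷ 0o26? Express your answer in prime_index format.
Convert CX (Roman numeral) → 100 + 10 = 110 (decimal)
Convert 0o26 (octal) → 2×8 + 6 = 22 (decimal)
Compute 110 ÷ 22 = 5
Convert 5 (decimal) → the 3rd prime (prime index)
the 3rd prime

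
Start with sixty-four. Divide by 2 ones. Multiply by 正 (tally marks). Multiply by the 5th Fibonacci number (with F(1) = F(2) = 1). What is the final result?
Convert sixty-four (English words) → 64 (decimal)
Start: 64
Convert 2 ones (place-value notation) → 2 (decimal)
64 ÷ 2 = 32
Convert 正 (tally marks) → 5 (decimal)
32 × 5 = 160
Convert the 5th Fibonacci number (with F(1) = F(2) = 1) (Fibonacci index) → 1, 1, 2, 3, 5 → 5 (decimal)
160 × 5 = 800
800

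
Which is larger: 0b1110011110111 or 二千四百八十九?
Convert 0b1110011110111 (binary) → 4096 + 2048 + 1024 + 128 + 64 + 32 + 16 + 4 + 2 + 1 = 7415 (decimal)
Convert 二千四百八十九 (Chinese numeral) → 2×1000 + 4×100 + 8×10 + 9 = 2489 (decimal)
Compare 7415 vs 2489: larger = 7415
7415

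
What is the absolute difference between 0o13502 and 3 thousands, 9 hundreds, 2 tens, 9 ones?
Convert 0o13502 (octal) → 1×4096 + 3×512 + 5×64 + 2 = 5954 (decimal)
Convert 3 thousands, 9 hundreds, 2 tens, 9 ones (place-value notation) → 3×1000 + 9×100 + 2×10 + 9 = 3929 (decimal)
Compute |5954 - 3929| = 2025
2025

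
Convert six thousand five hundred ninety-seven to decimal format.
Convert six thousand five hundred ninety-seven (English words) → 6×1000 + 5×100 + 97 = 6597 (decimal)
6597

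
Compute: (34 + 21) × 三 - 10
Convert 三 (Chinese numeral) → 3 (decimal)
Expression in decimal: (34 + 21) × 3 - 10
Parentheses first: 34 + 21 = 55
Multiply: 55 × 3 = 165
Subtract: 165 - 10 = 155
155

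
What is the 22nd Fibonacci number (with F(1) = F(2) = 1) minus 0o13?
The 22nd Fibonacci number (with F(1) = F(2) = 1) = 17711
Convert 0o13 (octal) → 1×8 + 3 = 11 (decimal)
Compute 17711 - 11 = 17700
17700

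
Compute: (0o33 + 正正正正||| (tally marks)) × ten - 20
Convert 0o33 (octal) → 3×8 + 3 = 27 (decimal)
Convert 正正正正||| (tally marks) → 5 + 5 + 5 + 5 + 3 = 23 (decimal)
Convert ten (English words) → 10 (decimal)
Expression in decimal: (27 + 23) × 10 - 20
Parentheses first: 27 + 23 = 50
Multiply: 50 × 10 = 500
Subtract: 500 - 20 = 480
480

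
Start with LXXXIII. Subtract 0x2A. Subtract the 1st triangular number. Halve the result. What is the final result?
Convert LXXXIII (Roman numeral) → 50 + 10 + 10 + 10 + 1 + 1 + 1 = 83 (decimal)
Start: 83
Convert 0x2A (hexadecimal) → 2×16 + 10 = 42 (decimal)
83 - 42 = 41
Convert the 1st triangular number (triangular index) → 1×2/2 = 1 (decimal)
41 - 1 = 40
40 ÷ 2 = 20
20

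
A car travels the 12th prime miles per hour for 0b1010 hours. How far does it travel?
Convert the 12th prime (prime index) → 37 (decimal)
Convert 0b1010 (binary) → 8 + 2 = 10 (decimal)
Compute 37 × 10 = 370
370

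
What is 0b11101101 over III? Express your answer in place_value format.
Convert 0b11101101 (binary) → 128 + 64 + 32 + 8 + 4 + 1 = 237 (decimal)
Convert III (Roman numeral) → 1 + 1 + 1 = 3 (decimal)
Compute 237 ÷ 3 = 79
Convert 79 (decimal) → 79 = 7×10 + 9 → 7 tens, 9 ones (place-value notation)
7 tens, 9 ones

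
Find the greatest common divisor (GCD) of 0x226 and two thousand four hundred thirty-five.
Convert 0x226 (hexadecimal) → 2×256 + 2×16 + 6 = 550 (decimal)
Convert two thousand four hundred thirty-five (English words) → 2×1000 + 4×100 + 35 = 2435 (decimal)
Compute gcd(550, 2435) = 5
5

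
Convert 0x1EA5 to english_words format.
Convert 0x1EA5 (hexadecimal) → 1×4096 + 14×256 + 10×16 + 5 = 7845 (decimal)
Convert 7845 (decimal) → 7845 = 7×1000 + 8×100 + 45 → seven thousand eight hundred forty-five (English words)
seven thousand eight hundred forty-five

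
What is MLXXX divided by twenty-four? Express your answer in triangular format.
Convert MLXXX (Roman numeral) → 1000 + 50 + 10 + 10 + 10 = 1080 (decimal)
Convert twenty-four (English words) → 24 (decimal)
Compute 1080 ÷ 24 = 45
Convert 45 (decimal) → 45 = 9×10/2 → the 9th triangular number (triangular index)
the 9th triangular number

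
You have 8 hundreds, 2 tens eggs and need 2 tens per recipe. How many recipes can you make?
Convert 8 hundreds, 2 tens (place-value notation) → 8×100 + 2×10 = 820 (decimal)
Convert 2 tens (place-value notation) → 2×10 = 20 (decimal)
Compute 820 ÷ 20 = 41
41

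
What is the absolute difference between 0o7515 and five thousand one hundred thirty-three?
Convert 0o7515 (octal) → 7×512 + 5×64 + 1×8 + 5 = 3917 (decimal)
Convert five thousand one hundred thirty-three (English words) → 5×1000 + 1×100 + 33 = 5133 (decimal)
Compute |3917 - 5133| = 1216
1216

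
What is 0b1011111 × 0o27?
Convert 0b1011111 (binary) → 64 + 16 + 8 + 4 + 2 + 1 = 95 (decimal)
Convert 0o27 (octal) → 2×8 + 7 = 23 (decimal)
Compute 95 × 23 = 2185
2185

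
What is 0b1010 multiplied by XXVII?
Convert 0b1010 (binary) → 8 + 2 = 10 (decimal)
Convert XXVII (Roman numeral) → 10 + 10 + 5 + 1 + 1 = 27 (decimal)
Compute 10 × 27 = 270
270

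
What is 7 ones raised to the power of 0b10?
Convert 7 ones (place-value notation) → 7 (decimal)
Convert 0b10 (binary) → 2 (decimal)
Compute 7 ^ 2 = 49
49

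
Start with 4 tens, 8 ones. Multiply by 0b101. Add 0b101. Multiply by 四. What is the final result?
Convert 4 tens, 8 ones (place-value notation) → 4×10 + 8 = 48 (decimal)
Start: 48
Convert 0b101 (binary) → 4 + 1 = 5 (decimal)
48 × 5 = 240
Convert 0b101 (binary) → 4 + 1 = 5 (decimal)
240 + 5 = 245
Convert 四 (Chinese numeral) → 4 (decimal)
245 × 4 = 980
980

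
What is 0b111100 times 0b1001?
Convert 0b111100 (binary) → 32 + 16 + 8 + 4 = 60 (decimal)
Convert 0b1001 (binary) → 8 + 1 = 9 (decimal)
Compute 60 × 9 = 540
540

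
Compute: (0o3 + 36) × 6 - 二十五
Convert 0o3 (octal) → 3 (decimal)
Convert 二十五 (Chinese numeral) → 2×10 + 5 = 25 (decimal)
Expression in decimal: (3 + 36) × 6 - 25
Parentheses first: 3 + 36 = 39
Multiply: 39 × 6 = 234
Subtract: 234 - 25 = 209
209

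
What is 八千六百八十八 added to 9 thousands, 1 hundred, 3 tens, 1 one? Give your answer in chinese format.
Convert 八千六百八十八 (Chinese numeral) → 8×1000 + 6×100 + 8×10 + 8 = 8688 (decimal)
Convert 9 thousands, 1 hundred, 3 tens, 1 one (place-value notation) → 9×1000 + 1×100 + 3×10 + 1 = 9131 (decimal)
Compute 8688 + 9131 = 17819
Convert 17819 (decimal) → 17819 = 1×10000 + 7×1000 + 8×100 + 1×10 + 9 → 一万七千八百一十九 (Chinese numeral)
一万七千八百一十九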